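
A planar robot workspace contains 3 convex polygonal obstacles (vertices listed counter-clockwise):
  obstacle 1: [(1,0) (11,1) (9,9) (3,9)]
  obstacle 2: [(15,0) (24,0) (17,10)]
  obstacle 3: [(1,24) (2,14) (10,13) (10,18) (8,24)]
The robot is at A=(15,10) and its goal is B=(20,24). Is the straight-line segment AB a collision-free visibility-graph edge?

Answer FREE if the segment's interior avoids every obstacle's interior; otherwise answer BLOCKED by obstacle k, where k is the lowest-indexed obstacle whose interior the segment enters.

FREE

Obstacle 1 [(1,0) (11,1) (9,9) (3,9)]:
  edge (1,0)–(11,1): clear
  edge (11,1)–(9,9): clear
  edge (9,9)–(3,9): clear
  edge (3,9)–(1,0): clear
  midpoint (35/2,17) outside
  → clear
Obstacle 2 [(15,0) (24,0) (17,10)]:
  edge (15,0)–(24,0): clear
  edge (24,0)–(17,10): clear
  edge (17,10)–(15,0): clear
  midpoint (35/2,17) outside
  → clear
Obstacle 3 [(1,24) (2,14) (10,13) (10,18) (8,24)]:
  edge (1,24)–(2,14): clear
  edge (2,14)–(10,13): clear
  edge (10,13)–(10,18): clear
  edge (10,18)–(8,24): clear
  edge (8,24)–(1,24): clear
  midpoint (35/2,17) outside
  → clear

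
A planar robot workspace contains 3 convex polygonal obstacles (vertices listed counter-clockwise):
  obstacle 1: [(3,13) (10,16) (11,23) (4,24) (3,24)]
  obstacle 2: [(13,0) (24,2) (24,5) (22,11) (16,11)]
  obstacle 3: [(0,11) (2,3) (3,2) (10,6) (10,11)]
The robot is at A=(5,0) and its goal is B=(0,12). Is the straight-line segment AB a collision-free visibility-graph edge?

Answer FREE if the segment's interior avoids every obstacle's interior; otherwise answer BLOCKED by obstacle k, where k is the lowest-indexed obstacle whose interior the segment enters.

Obstacle 1 [(3,13) (10,16) (11,23) (4,24) (3,24)]:
  edge (3,13)–(10,16): clear
  edge (10,16)–(11,23): clear
  edge (11,23)–(4,24): clear
  edge (4,24)–(3,24): clear
  edge (3,24)–(3,13): clear
  midpoint (5/2,6) outside
  → clear
Obstacle 2 [(13,0) (24,2) (24,5) (22,11) (16,11)]:
  edge (13,0)–(24,2): clear
  edge (24,2)–(24,5): clear
  edge (24,5)–(22,11): clear
  edge (22,11)–(16,11): clear
  edge (16,11)–(13,0): clear
  midpoint (5/2,6) outside
  → clear
Obstacle 3 [(0,11) (2,3) (3,2) (10,6) (10,11)]:
  edge (0,11)–(2,3): clear
  edge (2,3)–(3,2): clear
  edge (3,2)–(10,6): crosses AB
  edge (10,6)–(10,11): clear
  edge (10,11)–(0,11): crosses AB
  → BLOCKED

BLOCKED by obstacle 3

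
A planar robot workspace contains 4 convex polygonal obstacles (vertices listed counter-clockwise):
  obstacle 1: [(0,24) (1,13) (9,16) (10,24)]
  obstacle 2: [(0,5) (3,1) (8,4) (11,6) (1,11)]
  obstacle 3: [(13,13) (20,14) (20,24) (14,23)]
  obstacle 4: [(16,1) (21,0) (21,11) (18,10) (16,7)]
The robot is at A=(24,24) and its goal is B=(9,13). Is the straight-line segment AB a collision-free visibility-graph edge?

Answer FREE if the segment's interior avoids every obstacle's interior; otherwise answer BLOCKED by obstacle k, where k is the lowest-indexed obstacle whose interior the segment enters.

Obstacle 1 [(0,24) (1,13) (9,16) (10,24)]:
  edge (0,24)–(1,13): clear
  edge (1,13)–(9,16): clear
  edge (9,16)–(10,24): clear
  edge (10,24)–(0,24): clear
  midpoint (33/2,37/2) outside
  → clear
Obstacle 2 [(0,5) (3,1) (8,4) (11,6) (1,11)]:
  edge (0,5)–(3,1): clear
  edge (3,1)–(8,4): clear
  edge (8,4)–(11,6): clear
  edge (11,6)–(1,11): clear
  edge (1,11)–(0,5): clear
  midpoint (33/2,37/2) outside
  → clear
Obstacle 3 [(13,13) (20,14) (20,24) (14,23)]:
  edge (13,13)–(20,14): clear
  edge (20,14)–(20,24): crosses AB
  edge (20,24)–(14,23): clear
  edge (14,23)–(13,13): crosses AB
  → BLOCKED
Obstacle 4 [(16,1) (21,0) (21,11) (18,10) (16,7)]:
  edge (16,1)–(21,0): clear
  edge (21,0)–(21,11): clear
  edge (21,11)–(18,10): clear
  edge (18,10)–(16,7): clear
  edge (16,7)–(16,1): clear
  midpoint (33/2,37/2) outside
  → clear

BLOCKED by obstacle 3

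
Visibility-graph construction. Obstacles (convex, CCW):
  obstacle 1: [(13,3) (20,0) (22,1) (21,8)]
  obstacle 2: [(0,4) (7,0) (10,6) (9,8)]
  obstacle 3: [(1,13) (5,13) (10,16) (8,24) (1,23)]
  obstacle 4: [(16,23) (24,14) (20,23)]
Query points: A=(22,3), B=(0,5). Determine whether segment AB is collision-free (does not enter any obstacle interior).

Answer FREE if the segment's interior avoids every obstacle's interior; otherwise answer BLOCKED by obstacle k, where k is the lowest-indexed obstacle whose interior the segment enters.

BLOCKED by obstacle 1

Obstacle 1 [(13,3) (20,0) (22,1) (21,8)]:
  edge (13,3)–(20,0): clear
  edge (20,0)–(22,1): clear
  edge (22,1)–(21,8): crosses AB
  edge (21,8)–(13,3): crosses AB
  → BLOCKED
Obstacle 2 [(0,4) (7,0) (10,6) (9,8)]:
  edge (0,4)–(7,0): clear
  edge (7,0)–(10,6): crosses AB
  edge (10,6)–(9,8): clear
  edge (9,8)–(0,4): crosses AB
  → BLOCKED
Obstacle 3 [(1,13) (5,13) (10,16) (8,24) (1,23)]:
  edge (1,13)–(5,13): clear
  edge (5,13)–(10,16): clear
  edge (10,16)–(8,24): clear
  edge (8,24)–(1,23): clear
  edge (1,23)–(1,13): clear
  midpoint (11,4) outside
  → clear
Obstacle 4 [(16,23) (24,14) (20,23)]:
  edge (16,23)–(24,14): clear
  edge (24,14)–(20,23): clear
  edge (20,23)–(16,23): clear
  midpoint (11,4) outside
  → clear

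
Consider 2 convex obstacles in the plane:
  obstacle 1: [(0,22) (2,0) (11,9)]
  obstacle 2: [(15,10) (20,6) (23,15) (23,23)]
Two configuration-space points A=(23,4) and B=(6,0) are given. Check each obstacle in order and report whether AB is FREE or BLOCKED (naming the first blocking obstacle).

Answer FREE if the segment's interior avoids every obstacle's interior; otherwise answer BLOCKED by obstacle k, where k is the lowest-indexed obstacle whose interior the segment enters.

FREE

Obstacle 1 [(0,22) (2,0) (11,9)]:
  edge (0,22)–(2,0): clear
  edge (2,0)–(11,9): clear
  edge (11,9)–(0,22): clear
  midpoint (29/2,2) outside
  → clear
Obstacle 2 [(15,10) (20,6) (23,15) (23,23)]:
  edge (15,10)–(20,6): clear
  edge (20,6)–(23,15): clear
  edge (23,15)–(23,23): clear
  edge (23,23)–(15,10): clear
  midpoint (29/2,2) outside
  → clear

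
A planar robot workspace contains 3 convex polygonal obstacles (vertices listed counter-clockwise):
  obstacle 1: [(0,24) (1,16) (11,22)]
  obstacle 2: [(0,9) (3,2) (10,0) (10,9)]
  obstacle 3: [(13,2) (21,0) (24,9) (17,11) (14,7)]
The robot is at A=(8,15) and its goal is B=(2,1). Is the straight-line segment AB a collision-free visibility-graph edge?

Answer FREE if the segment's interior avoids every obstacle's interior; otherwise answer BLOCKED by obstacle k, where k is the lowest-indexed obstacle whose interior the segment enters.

BLOCKED by obstacle 2

Obstacle 1 [(0,24) (1,16) (11,22)]:
  edge (0,24)–(1,16): clear
  edge (1,16)–(11,22): clear
  edge (11,22)–(0,24): clear
  midpoint (5,8) outside
  → clear
Obstacle 2 [(0,9) (3,2) (10,0) (10,9)]:
  edge (0,9)–(3,2): crosses AB
  edge (3,2)–(10,0): clear
  edge (10,0)–(10,9): clear
  edge (10,9)–(0,9): crosses AB
  → BLOCKED
Obstacle 3 [(13,2) (21,0) (24,9) (17,11) (14,7)]:
  edge (13,2)–(21,0): clear
  edge (21,0)–(24,9): clear
  edge (24,9)–(17,11): clear
  edge (17,11)–(14,7): clear
  edge (14,7)–(13,2): clear
  midpoint (5,8) outside
  → clear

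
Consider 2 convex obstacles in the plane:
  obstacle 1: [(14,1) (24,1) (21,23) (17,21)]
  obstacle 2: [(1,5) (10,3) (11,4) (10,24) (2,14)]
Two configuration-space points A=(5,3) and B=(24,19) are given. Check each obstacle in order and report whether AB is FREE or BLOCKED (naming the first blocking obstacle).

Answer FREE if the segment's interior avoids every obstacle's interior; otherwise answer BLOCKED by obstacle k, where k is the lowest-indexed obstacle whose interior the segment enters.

BLOCKED by obstacle 1

Obstacle 1 [(14,1) (24,1) (21,23) (17,21)]:
  edge (14,1)–(24,1): clear
  edge (24,1)–(21,23): crosses AB
  edge (21,23)–(17,21): clear
  edge (17,21)–(14,1): crosses AB
  → BLOCKED
Obstacle 2 [(1,5) (10,3) (11,4) (10,24) (2,14)]:
  edge (1,5)–(10,3): crosses AB
  edge (10,3)–(11,4): clear
  edge (11,4)–(10,24): crosses AB
  edge (10,24)–(2,14): clear
  edge (2,14)–(1,5): clear
  → BLOCKED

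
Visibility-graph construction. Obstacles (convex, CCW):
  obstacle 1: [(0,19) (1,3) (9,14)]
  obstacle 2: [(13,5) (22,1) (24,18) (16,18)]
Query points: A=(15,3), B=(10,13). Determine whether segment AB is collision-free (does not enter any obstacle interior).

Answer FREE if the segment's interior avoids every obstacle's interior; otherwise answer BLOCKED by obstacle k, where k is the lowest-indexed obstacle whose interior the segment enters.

BLOCKED by obstacle 2

Obstacle 1 [(0,19) (1,3) (9,14)]:
  edge (0,19)–(1,3): clear
  edge (1,3)–(9,14): clear
  edge (9,14)–(0,19): clear
  midpoint (25/2,8) outside
  → clear
Obstacle 2 [(13,5) (22,1) (24,18) (16,18)]:
  edge (13,5)–(22,1): crosses AB
  edge (22,1)–(24,18): clear
  edge (24,18)–(16,18): clear
  edge (16,18)–(13,5): crosses AB
  → BLOCKED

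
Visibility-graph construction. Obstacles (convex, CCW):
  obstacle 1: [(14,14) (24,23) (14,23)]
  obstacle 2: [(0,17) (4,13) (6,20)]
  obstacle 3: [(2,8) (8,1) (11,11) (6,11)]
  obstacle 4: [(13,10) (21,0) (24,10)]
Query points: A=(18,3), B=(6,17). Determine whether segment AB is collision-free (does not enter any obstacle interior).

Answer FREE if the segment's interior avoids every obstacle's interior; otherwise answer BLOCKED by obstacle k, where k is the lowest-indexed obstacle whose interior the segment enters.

FREE

Obstacle 1 [(14,14) (24,23) (14,23)]:
  edge (14,14)–(24,23): clear
  edge (24,23)–(14,23): clear
  edge (14,23)–(14,14): clear
  midpoint (12,10) outside
  → clear
Obstacle 2 [(0,17) (4,13) (6,20)]:
  edge (0,17)–(4,13): clear
  edge (4,13)–(6,20): clear
  edge (6,20)–(0,17): clear
  midpoint (12,10) outside
  → clear
Obstacle 3 [(2,8) (8,1) (11,11) (6,11)]:
  edge (2,8)–(8,1): clear
  edge (8,1)–(11,11): clear
  edge (11,11)–(6,11): clear
  edge (6,11)–(2,8): clear
  midpoint (12,10) outside
  → clear
Obstacle 4 [(13,10) (21,0) (24,10)]:
  edge (13,10)–(21,0): clear
  edge (21,0)–(24,10): clear
  edge (24,10)–(13,10): clear
  midpoint (12,10) outside
  → clear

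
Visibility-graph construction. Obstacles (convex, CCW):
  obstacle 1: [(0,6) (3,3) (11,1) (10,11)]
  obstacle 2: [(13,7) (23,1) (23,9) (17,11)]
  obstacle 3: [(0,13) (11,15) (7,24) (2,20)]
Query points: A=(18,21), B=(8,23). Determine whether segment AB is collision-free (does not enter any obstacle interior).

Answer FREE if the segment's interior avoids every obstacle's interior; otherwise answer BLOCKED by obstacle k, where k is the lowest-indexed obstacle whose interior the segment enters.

Obstacle 1 [(0,6) (3,3) (11,1) (10,11)]:
  edge (0,6)–(3,3): clear
  edge (3,3)–(11,1): clear
  edge (11,1)–(10,11): clear
  edge (10,11)–(0,6): clear
  midpoint (13,22) outside
  → clear
Obstacle 2 [(13,7) (23,1) (23,9) (17,11)]:
  edge (13,7)–(23,1): clear
  edge (23,1)–(23,9): clear
  edge (23,9)–(17,11): clear
  edge (17,11)–(13,7): clear
  midpoint (13,22) outside
  → clear
Obstacle 3 [(0,13) (11,15) (7,24) (2,20)]:
  edge (0,13)–(11,15): clear
  edge (11,15)–(7,24): clear
  edge (7,24)–(2,20): clear
  edge (2,20)–(0,13): clear
  midpoint (13,22) outside
  → clear

FREE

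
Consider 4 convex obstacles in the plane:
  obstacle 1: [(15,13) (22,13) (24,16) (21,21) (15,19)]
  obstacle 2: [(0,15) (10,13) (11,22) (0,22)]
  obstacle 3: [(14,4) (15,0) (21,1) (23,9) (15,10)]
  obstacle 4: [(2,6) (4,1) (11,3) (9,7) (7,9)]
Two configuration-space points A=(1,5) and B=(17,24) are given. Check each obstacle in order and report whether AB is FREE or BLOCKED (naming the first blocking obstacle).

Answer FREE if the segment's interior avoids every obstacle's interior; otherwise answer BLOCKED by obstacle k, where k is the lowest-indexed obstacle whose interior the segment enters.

BLOCKED by obstacle 2

Obstacle 1 [(15,13) (22,13) (24,16) (21,21) (15,19)]:
  edge (15,13)–(22,13): clear
  edge (22,13)–(24,16): clear
  edge (24,16)–(21,21): clear
  edge (21,21)–(15,19): clear
  edge (15,19)–(15,13): clear
  midpoint (9,29/2) outside
  → clear
Obstacle 2 [(0,15) (10,13) (11,22) (0,22)]:
  edge (0,15)–(10,13): crosses AB
  edge (10,13)–(11,22): crosses AB
  edge (11,22)–(0,22): clear
  edge (0,22)–(0,15): clear
  → BLOCKED
Obstacle 3 [(14,4) (15,0) (21,1) (23,9) (15,10)]:
  edge (14,4)–(15,0): clear
  edge (15,0)–(21,1): clear
  edge (21,1)–(23,9): clear
  edge (23,9)–(15,10): clear
  edge (15,10)–(14,4): clear
  midpoint (9,29/2) outside
  → clear
Obstacle 4 [(2,6) (4,1) (11,3) (9,7) (7,9)]:
  edge (2,6)–(4,1): clear
  edge (4,1)–(11,3): clear
  edge (11,3)–(9,7): clear
  edge (9,7)–(7,9): clear
  edge (7,9)–(2,6): clear
  midpoint (9,29/2) outside
  → clear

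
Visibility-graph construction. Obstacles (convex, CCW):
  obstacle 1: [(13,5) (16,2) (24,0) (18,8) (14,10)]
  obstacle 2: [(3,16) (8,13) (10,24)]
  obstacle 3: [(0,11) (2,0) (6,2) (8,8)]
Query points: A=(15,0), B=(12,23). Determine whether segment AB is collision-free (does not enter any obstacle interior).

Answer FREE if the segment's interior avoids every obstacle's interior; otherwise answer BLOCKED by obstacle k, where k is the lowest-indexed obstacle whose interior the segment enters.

Obstacle 1 [(13,5) (16,2) (24,0) (18,8) (14,10)]:
  edge (13,5)–(16,2): crosses AB
  edge (16,2)–(24,0): clear
  edge (24,0)–(18,8): clear
  edge (18,8)–(14,10): clear
  edge (14,10)–(13,5): crosses AB
  → BLOCKED
Obstacle 2 [(3,16) (8,13) (10,24)]:
  edge (3,16)–(8,13): clear
  edge (8,13)–(10,24): clear
  edge (10,24)–(3,16): clear
  midpoint (27/2,23/2) outside
  → clear
Obstacle 3 [(0,11) (2,0) (6,2) (8,8)]:
  edge (0,11)–(2,0): clear
  edge (2,0)–(6,2): clear
  edge (6,2)–(8,8): clear
  edge (8,8)–(0,11): clear
  midpoint (27/2,23/2) outside
  → clear

BLOCKED by obstacle 1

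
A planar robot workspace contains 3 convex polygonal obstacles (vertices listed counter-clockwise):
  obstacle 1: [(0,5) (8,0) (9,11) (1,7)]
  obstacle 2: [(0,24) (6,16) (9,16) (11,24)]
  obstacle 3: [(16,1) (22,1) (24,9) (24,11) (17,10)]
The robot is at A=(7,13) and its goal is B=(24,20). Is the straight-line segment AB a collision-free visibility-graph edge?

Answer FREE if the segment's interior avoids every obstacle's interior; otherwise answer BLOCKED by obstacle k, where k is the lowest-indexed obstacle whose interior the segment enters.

FREE

Obstacle 1 [(0,5) (8,0) (9,11) (1,7)]:
  edge (0,5)–(8,0): clear
  edge (8,0)–(9,11): clear
  edge (9,11)–(1,7): clear
  edge (1,7)–(0,5): clear
  midpoint (31/2,33/2) outside
  → clear
Obstacle 2 [(0,24) (6,16) (9,16) (11,24)]:
  edge (0,24)–(6,16): clear
  edge (6,16)–(9,16): clear
  edge (9,16)–(11,24): clear
  edge (11,24)–(0,24): clear
  midpoint (31/2,33/2) outside
  → clear
Obstacle 3 [(16,1) (22,1) (24,9) (24,11) (17,10)]:
  edge (16,1)–(22,1): clear
  edge (22,1)–(24,9): clear
  edge (24,9)–(24,11): clear
  edge (24,11)–(17,10): clear
  edge (17,10)–(16,1): clear
  midpoint (31/2,33/2) outside
  → clear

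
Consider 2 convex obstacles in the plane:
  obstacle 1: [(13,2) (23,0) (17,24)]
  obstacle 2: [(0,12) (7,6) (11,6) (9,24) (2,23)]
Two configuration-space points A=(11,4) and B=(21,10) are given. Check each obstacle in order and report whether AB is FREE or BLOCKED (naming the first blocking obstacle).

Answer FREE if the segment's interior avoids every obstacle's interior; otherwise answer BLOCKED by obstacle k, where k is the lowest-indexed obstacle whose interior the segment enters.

BLOCKED by obstacle 1

Obstacle 1 [(13,2) (23,0) (17,24)]:
  edge (13,2)–(23,0): clear
  edge (23,0)–(17,24): crosses AB
  edge (17,24)–(13,2): crosses AB
  → BLOCKED
Obstacle 2 [(0,12) (7,6) (11,6) (9,24) (2,23)]:
  edge (0,12)–(7,6): clear
  edge (7,6)–(11,6): clear
  edge (11,6)–(9,24): clear
  edge (9,24)–(2,23): clear
  edge (2,23)–(0,12): clear
  midpoint (16,7) outside
  → clear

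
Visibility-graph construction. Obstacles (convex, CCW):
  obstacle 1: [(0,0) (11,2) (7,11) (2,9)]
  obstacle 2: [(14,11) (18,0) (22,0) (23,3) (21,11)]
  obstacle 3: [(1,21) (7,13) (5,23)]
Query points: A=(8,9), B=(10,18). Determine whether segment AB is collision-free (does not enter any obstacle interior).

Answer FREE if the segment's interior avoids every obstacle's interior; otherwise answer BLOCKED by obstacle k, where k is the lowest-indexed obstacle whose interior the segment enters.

FREE

Obstacle 1 [(0,0) (11,2) (7,11) (2,9)]:
  edge (0,0)–(11,2): clear
  edge (11,2)–(7,11): clear
  edge (7,11)–(2,9): clear
  edge (2,9)–(0,0): clear
  midpoint (9,27/2) outside
  → clear
Obstacle 2 [(14,11) (18,0) (22,0) (23,3) (21,11)]:
  edge (14,11)–(18,0): clear
  edge (18,0)–(22,0): clear
  edge (22,0)–(23,3): clear
  edge (23,3)–(21,11): clear
  edge (21,11)–(14,11): clear
  midpoint (9,27/2) outside
  → clear
Obstacle 3 [(1,21) (7,13) (5,23)]:
  edge (1,21)–(7,13): clear
  edge (7,13)–(5,23): clear
  edge (5,23)–(1,21): clear
  midpoint (9,27/2) outside
  → clear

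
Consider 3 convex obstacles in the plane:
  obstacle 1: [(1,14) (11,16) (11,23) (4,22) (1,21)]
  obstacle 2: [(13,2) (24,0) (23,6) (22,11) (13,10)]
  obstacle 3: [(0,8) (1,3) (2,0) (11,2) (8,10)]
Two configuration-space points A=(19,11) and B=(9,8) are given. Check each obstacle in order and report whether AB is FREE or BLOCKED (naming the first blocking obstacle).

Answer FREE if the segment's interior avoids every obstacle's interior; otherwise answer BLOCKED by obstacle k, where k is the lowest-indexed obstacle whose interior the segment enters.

Obstacle 1 [(1,14) (11,16) (11,23) (4,22) (1,21)]:
  edge (1,14)–(11,16): clear
  edge (11,16)–(11,23): clear
  edge (11,23)–(4,22): clear
  edge (4,22)–(1,21): clear
  edge (1,21)–(1,14): clear
  midpoint (14,19/2) outside
  → clear
Obstacle 2 [(13,2) (24,0) (23,6) (22,11) (13,10)]:
  edge (13,2)–(24,0): clear
  edge (24,0)–(23,6): clear
  edge (23,6)–(22,11): clear
  edge (22,11)–(13,10): crosses AB
  edge (13,10)–(13,2): crosses AB
  → BLOCKED
Obstacle 3 [(0,8) (1,3) (2,0) (11,2) (8,10)]:
  edge (0,8)–(1,3): clear
  edge (1,3)–(2,0): clear
  edge (2,0)–(11,2): clear
  edge (11,2)–(8,10): clear
  edge (8,10)–(0,8): clear
  midpoint (14,19/2) outside
  → clear

BLOCKED by obstacle 2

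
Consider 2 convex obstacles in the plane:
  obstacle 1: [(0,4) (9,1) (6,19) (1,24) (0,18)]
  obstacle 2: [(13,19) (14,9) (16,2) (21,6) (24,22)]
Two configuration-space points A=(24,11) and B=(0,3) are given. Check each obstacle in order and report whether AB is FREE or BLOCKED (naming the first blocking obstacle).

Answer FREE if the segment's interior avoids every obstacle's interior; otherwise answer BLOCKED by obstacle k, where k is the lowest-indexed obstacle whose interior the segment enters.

Obstacle 1 [(0,4) (9,1) (6,19) (1,24) (0,18)]:
  edge (0,4)–(9,1): crosses AB
  edge (9,1)–(6,19): crosses AB
  edge (6,19)–(1,24): clear
  edge (1,24)–(0,18): clear
  edge (0,18)–(0,4): clear
  → BLOCKED
Obstacle 2 [(13,19) (14,9) (16,2) (21,6) (24,22)]:
  edge (13,19)–(14,9): clear
  edge (14,9)–(16,2): crosses AB
  edge (16,2)–(21,6): clear
  edge (21,6)–(24,22): crosses AB
  edge (24,22)–(13,19): clear
  → BLOCKED

BLOCKED by obstacle 1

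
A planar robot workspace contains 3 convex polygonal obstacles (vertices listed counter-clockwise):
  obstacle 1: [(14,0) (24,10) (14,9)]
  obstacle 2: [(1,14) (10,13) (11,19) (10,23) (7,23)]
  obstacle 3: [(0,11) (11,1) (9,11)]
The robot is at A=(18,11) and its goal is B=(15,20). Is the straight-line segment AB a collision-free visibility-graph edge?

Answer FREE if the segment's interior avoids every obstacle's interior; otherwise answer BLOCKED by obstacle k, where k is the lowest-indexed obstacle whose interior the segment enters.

FREE

Obstacle 1 [(14,0) (24,10) (14,9)]:
  edge (14,0)–(24,10): clear
  edge (24,10)–(14,9): clear
  edge (14,9)–(14,0): clear
  midpoint (33/2,31/2) outside
  → clear
Obstacle 2 [(1,14) (10,13) (11,19) (10,23) (7,23)]:
  edge (1,14)–(10,13): clear
  edge (10,13)–(11,19): clear
  edge (11,19)–(10,23): clear
  edge (10,23)–(7,23): clear
  edge (7,23)–(1,14): clear
  midpoint (33/2,31/2) outside
  → clear
Obstacle 3 [(0,11) (11,1) (9,11)]:
  edge (0,11)–(11,1): clear
  edge (11,1)–(9,11): clear
  edge (9,11)–(0,11): clear
  midpoint (33/2,31/2) outside
  → clear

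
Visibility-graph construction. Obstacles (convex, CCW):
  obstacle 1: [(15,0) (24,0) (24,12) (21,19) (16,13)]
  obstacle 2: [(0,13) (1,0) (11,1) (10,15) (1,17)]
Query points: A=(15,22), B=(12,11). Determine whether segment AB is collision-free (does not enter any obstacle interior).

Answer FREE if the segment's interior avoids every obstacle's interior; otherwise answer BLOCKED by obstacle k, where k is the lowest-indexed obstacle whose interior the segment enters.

FREE

Obstacle 1 [(15,0) (24,0) (24,12) (21,19) (16,13)]:
  edge (15,0)–(24,0): clear
  edge (24,0)–(24,12): clear
  edge (24,12)–(21,19): clear
  edge (21,19)–(16,13): clear
  edge (16,13)–(15,0): clear
  midpoint (27/2,33/2) outside
  → clear
Obstacle 2 [(0,13) (1,0) (11,1) (10,15) (1,17)]:
  edge (0,13)–(1,0): clear
  edge (1,0)–(11,1): clear
  edge (11,1)–(10,15): clear
  edge (10,15)–(1,17): clear
  edge (1,17)–(0,13): clear
  midpoint (27/2,33/2) outside
  → clear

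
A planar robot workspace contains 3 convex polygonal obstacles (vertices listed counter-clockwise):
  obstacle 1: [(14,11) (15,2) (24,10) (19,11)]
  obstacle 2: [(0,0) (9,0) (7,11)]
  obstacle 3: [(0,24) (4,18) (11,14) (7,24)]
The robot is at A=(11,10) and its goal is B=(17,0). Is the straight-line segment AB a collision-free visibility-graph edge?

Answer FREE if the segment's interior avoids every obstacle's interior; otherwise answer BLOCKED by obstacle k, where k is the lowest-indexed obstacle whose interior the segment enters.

BLOCKED by obstacle 1

Obstacle 1 [(14,11) (15,2) (24,10) (19,11)]:
  edge (14,11)–(15,2): crosses AB
  edge (15,2)–(24,10): crosses AB
  edge (24,10)–(19,11): clear
  edge (19,11)–(14,11): clear
  → BLOCKED
Obstacle 2 [(0,0) (9,0) (7,11)]:
  edge (0,0)–(9,0): clear
  edge (9,0)–(7,11): clear
  edge (7,11)–(0,0): clear
  midpoint (14,5) outside
  → clear
Obstacle 3 [(0,24) (4,18) (11,14) (7,24)]:
  edge (0,24)–(4,18): clear
  edge (4,18)–(11,14): clear
  edge (11,14)–(7,24): clear
  edge (7,24)–(0,24): clear
  midpoint (14,5) outside
  → clear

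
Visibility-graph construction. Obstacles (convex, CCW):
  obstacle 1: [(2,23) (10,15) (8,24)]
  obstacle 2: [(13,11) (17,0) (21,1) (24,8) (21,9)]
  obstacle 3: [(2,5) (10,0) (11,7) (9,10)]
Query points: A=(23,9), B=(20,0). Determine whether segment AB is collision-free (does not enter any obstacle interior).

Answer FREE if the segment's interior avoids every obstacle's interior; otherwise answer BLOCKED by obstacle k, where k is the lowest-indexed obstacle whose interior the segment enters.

Obstacle 1 [(2,23) (10,15) (8,24)]:
  edge (2,23)–(10,15): clear
  edge (10,15)–(8,24): clear
  edge (8,24)–(2,23): clear
  midpoint (43/2,9/2) outside
  → clear
Obstacle 2 [(13,11) (17,0) (21,1) (24,8) (21,9)]:
  edge (13,11)–(17,0): clear
  edge (17,0)–(21,1): crosses AB
  edge (21,1)–(24,8): clear
  edge (24,8)–(21,9): crosses AB
  edge (21,9)–(13,11): clear
  → BLOCKED
Obstacle 3 [(2,5) (10,0) (11,7) (9,10)]:
  edge (2,5)–(10,0): clear
  edge (10,0)–(11,7): clear
  edge (11,7)–(9,10): clear
  edge (9,10)–(2,5): clear
  midpoint (43/2,9/2) outside
  → clear

BLOCKED by obstacle 2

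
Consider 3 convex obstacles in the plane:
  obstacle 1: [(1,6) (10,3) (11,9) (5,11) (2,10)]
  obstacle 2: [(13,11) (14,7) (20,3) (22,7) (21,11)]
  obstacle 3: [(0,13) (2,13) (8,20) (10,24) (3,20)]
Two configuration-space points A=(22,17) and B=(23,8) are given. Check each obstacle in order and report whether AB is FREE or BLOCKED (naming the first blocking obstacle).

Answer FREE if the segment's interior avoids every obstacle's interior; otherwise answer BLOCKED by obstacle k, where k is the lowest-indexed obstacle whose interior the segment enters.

FREE

Obstacle 1 [(1,6) (10,3) (11,9) (5,11) (2,10)]:
  edge (1,6)–(10,3): clear
  edge (10,3)–(11,9): clear
  edge (11,9)–(5,11): clear
  edge (5,11)–(2,10): clear
  edge (2,10)–(1,6): clear
  midpoint (45/2,25/2) outside
  → clear
Obstacle 2 [(13,11) (14,7) (20,3) (22,7) (21,11)]:
  edge (13,11)–(14,7): clear
  edge (14,7)–(20,3): clear
  edge (20,3)–(22,7): clear
  edge (22,7)–(21,11): clear
  edge (21,11)–(13,11): clear
  midpoint (45/2,25/2) outside
  → clear
Obstacle 3 [(0,13) (2,13) (8,20) (10,24) (3,20)]:
  edge (0,13)–(2,13): clear
  edge (2,13)–(8,20): clear
  edge (8,20)–(10,24): clear
  edge (10,24)–(3,20): clear
  edge (3,20)–(0,13): clear
  midpoint (45/2,25/2) outside
  → clear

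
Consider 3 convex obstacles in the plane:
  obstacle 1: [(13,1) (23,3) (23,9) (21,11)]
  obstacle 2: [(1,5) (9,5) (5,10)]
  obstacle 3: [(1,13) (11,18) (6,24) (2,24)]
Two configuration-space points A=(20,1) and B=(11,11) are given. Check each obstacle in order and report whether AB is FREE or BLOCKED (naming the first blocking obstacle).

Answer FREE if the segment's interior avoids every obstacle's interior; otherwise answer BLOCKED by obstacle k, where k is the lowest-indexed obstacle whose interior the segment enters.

Obstacle 1 [(13,1) (23,3) (23,9) (21,11)]:
  edge (13,1)–(23,3): crosses AB
  edge (23,3)–(23,9): clear
  edge (23,9)–(21,11): clear
  edge (21,11)–(13,1): crosses AB
  → BLOCKED
Obstacle 2 [(1,5) (9,5) (5,10)]:
  edge (1,5)–(9,5): clear
  edge (9,5)–(5,10): clear
  edge (5,10)–(1,5): clear
  midpoint (31/2,6) outside
  → clear
Obstacle 3 [(1,13) (11,18) (6,24) (2,24)]:
  edge (1,13)–(11,18): clear
  edge (11,18)–(6,24): clear
  edge (6,24)–(2,24): clear
  edge (2,24)–(1,13): clear
  midpoint (31/2,6) outside
  → clear

BLOCKED by obstacle 1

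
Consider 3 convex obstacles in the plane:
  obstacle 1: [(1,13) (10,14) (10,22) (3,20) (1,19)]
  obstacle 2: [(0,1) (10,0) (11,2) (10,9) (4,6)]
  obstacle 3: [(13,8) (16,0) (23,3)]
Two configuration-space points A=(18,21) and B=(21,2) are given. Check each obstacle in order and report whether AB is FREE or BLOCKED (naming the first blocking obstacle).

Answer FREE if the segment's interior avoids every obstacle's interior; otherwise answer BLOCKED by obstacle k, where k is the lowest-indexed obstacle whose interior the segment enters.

BLOCKED by obstacle 3

Obstacle 1 [(1,13) (10,14) (10,22) (3,20) (1,19)]:
  edge (1,13)–(10,14): clear
  edge (10,14)–(10,22): clear
  edge (10,22)–(3,20): clear
  edge (3,20)–(1,19): clear
  edge (1,19)–(1,13): clear
  midpoint (39/2,23/2) outside
  → clear
Obstacle 2 [(0,1) (10,0) (11,2) (10,9) (4,6)]:
  edge (0,1)–(10,0): clear
  edge (10,0)–(11,2): clear
  edge (11,2)–(10,9): clear
  edge (10,9)–(4,6): clear
  edge (4,6)–(0,1): clear
  midpoint (39/2,23/2) outside
  → clear
Obstacle 3 [(13,8) (16,0) (23,3)]:
  edge (13,8)–(16,0): clear
  edge (16,0)–(23,3): crosses AB
  edge (23,3)–(13,8): crosses AB
  → BLOCKED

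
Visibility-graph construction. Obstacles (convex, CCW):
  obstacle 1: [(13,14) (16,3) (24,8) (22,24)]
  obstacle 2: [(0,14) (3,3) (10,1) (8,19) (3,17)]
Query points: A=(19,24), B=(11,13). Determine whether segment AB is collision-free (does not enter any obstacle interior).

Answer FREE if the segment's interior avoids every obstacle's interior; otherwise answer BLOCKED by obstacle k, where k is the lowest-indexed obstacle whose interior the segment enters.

Obstacle 1 [(13,14) (16,3) (24,8) (22,24)]:
  edge (13,14)–(16,3): clear
  edge (16,3)–(24,8): clear
  edge (24,8)–(22,24): clear
  edge (22,24)–(13,14): clear
  midpoint (15,37/2) outside
  → clear
Obstacle 2 [(0,14) (3,3) (10,1) (8,19) (3,17)]:
  edge (0,14)–(3,3): clear
  edge (3,3)–(10,1): clear
  edge (10,1)–(8,19): clear
  edge (8,19)–(3,17): clear
  edge (3,17)–(0,14): clear
  midpoint (15,37/2) outside
  → clear

FREE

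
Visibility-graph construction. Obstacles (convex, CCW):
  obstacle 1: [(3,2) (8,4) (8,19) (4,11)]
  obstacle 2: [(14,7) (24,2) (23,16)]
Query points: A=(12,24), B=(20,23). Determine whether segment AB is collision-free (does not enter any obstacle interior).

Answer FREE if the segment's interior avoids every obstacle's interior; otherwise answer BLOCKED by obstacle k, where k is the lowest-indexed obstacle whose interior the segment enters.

Obstacle 1 [(3,2) (8,4) (8,19) (4,11)]:
  edge (3,2)–(8,4): clear
  edge (8,4)–(8,19): clear
  edge (8,19)–(4,11): clear
  edge (4,11)–(3,2): clear
  midpoint (16,47/2) outside
  → clear
Obstacle 2 [(14,7) (24,2) (23,16)]:
  edge (14,7)–(24,2): clear
  edge (24,2)–(23,16): clear
  edge (23,16)–(14,7): clear
  midpoint (16,47/2) outside
  → clear

FREE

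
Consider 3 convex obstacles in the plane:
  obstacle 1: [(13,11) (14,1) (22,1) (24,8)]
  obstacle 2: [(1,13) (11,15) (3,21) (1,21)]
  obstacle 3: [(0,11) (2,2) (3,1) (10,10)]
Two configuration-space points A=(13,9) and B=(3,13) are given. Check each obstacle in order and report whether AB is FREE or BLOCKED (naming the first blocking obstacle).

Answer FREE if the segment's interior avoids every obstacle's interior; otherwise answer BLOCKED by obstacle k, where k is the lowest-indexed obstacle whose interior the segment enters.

Obstacle 1 [(13,11) (14,1) (22,1) (24,8)]:
  edge (13,11)–(14,1): clear
  edge (14,1)–(22,1): clear
  edge (22,1)–(24,8): clear
  edge (24,8)–(13,11): clear
  midpoint (8,11) outside
  → clear
Obstacle 2 [(1,13) (11,15) (3,21) (1,21)]:
  edge (1,13)–(11,15): clear
  edge (11,15)–(3,21): clear
  edge (3,21)–(1,21): clear
  edge (1,21)–(1,13): clear
  midpoint (8,11) outside
  → clear
Obstacle 3 [(0,11) (2,2) (3,1) (10,10)]:
  edge (0,11)–(2,2): clear
  edge (2,2)–(3,1): clear
  edge (3,1)–(10,10): clear
  edge (10,10)–(0,11): clear
  midpoint (8,11) outside
  → clear

FREE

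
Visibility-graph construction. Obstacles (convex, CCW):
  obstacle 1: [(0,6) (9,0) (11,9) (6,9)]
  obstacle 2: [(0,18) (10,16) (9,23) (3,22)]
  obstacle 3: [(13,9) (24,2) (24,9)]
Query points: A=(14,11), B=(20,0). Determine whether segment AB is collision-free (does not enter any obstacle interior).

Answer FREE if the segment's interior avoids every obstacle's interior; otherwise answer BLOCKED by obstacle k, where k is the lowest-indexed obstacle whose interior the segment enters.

Obstacle 1 [(0,6) (9,0) (11,9) (6,9)]:
  edge (0,6)–(9,0): clear
  edge (9,0)–(11,9): clear
  edge (11,9)–(6,9): clear
  edge (6,9)–(0,6): clear
  midpoint (17,11/2) outside
  → clear
Obstacle 2 [(0,18) (10,16) (9,23) (3,22)]:
  edge (0,18)–(10,16): clear
  edge (10,16)–(9,23): clear
  edge (9,23)–(3,22): clear
  edge (3,22)–(0,18): clear
  midpoint (17,11/2) outside
  → clear
Obstacle 3 [(13,9) (24,2) (24,9)]:
  edge (13,9)–(24,2): crosses AB
  edge (24,2)–(24,9): clear
  edge (24,9)–(13,9): crosses AB
  → BLOCKED

BLOCKED by obstacle 3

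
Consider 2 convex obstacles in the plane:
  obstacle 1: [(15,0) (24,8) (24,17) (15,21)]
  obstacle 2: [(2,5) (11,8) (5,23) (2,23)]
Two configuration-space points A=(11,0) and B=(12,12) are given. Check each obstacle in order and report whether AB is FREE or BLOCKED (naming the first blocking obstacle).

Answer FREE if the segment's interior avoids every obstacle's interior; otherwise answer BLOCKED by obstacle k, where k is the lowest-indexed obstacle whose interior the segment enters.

FREE

Obstacle 1 [(15,0) (24,8) (24,17) (15,21)]:
  edge (15,0)–(24,8): clear
  edge (24,8)–(24,17): clear
  edge (24,17)–(15,21): clear
  edge (15,21)–(15,0): clear
  midpoint (23/2,6) outside
  → clear
Obstacle 2 [(2,5) (11,8) (5,23) (2,23)]:
  edge (2,5)–(11,8): clear
  edge (11,8)–(5,23): clear
  edge (5,23)–(2,23): clear
  edge (2,23)–(2,5): clear
  midpoint (23/2,6) outside
  → clear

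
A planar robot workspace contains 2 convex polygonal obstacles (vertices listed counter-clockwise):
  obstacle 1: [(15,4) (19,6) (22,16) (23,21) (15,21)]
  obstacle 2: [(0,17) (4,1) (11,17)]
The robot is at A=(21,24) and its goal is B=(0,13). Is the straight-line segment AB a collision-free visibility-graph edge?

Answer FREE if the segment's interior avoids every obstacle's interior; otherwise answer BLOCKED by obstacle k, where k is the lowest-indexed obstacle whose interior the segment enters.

BLOCKED by obstacle 1

Obstacle 1 [(15,4) (19,6) (22,16) (23,21) (15,21)]:
  edge (15,4)–(19,6): clear
  edge (19,6)–(22,16): clear
  edge (22,16)–(23,21): clear
  edge (23,21)–(15,21): crosses AB
  edge (15,21)–(15,4): crosses AB
  → BLOCKED
Obstacle 2 [(0,17) (4,1) (11,17)]:
  edge (0,17)–(4,1): crosses AB
  edge (4,1)–(11,17): clear
  edge (11,17)–(0,17): crosses AB
  → BLOCKED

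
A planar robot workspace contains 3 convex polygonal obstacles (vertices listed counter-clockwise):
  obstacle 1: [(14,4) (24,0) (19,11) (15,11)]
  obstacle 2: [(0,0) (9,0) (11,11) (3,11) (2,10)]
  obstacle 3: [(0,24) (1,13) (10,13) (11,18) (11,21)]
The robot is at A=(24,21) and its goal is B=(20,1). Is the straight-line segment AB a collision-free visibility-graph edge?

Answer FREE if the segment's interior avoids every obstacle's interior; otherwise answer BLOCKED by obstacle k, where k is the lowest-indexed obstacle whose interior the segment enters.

Obstacle 1 [(14,4) (24,0) (19,11) (15,11)]:
  edge (14,4)–(24,0): crosses AB
  edge (24,0)–(19,11): crosses AB
  edge (19,11)–(15,11): clear
  edge (15,11)–(14,4): clear
  → BLOCKED
Obstacle 2 [(0,0) (9,0) (11,11) (3,11) (2,10)]:
  edge (0,0)–(9,0): clear
  edge (9,0)–(11,11): clear
  edge (11,11)–(3,11): clear
  edge (3,11)–(2,10): clear
  edge (2,10)–(0,0): clear
  midpoint (22,11) outside
  → clear
Obstacle 3 [(0,24) (1,13) (10,13) (11,18) (11,21)]:
  edge (0,24)–(1,13): clear
  edge (1,13)–(10,13): clear
  edge (10,13)–(11,18): clear
  edge (11,18)–(11,21): clear
  edge (11,21)–(0,24): clear
  midpoint (22,11) outside
  → clear

BLOCKED by obstacle 1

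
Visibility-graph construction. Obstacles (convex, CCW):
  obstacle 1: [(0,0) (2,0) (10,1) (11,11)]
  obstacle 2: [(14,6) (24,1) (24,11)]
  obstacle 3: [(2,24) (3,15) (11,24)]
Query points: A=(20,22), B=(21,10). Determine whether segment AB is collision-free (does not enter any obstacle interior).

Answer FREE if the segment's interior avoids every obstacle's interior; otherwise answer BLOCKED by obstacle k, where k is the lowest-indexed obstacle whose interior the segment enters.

Obstacle 1 [(0,0) (2,0) (10,1) (11,11)]:
  edge (0,0)–(2,0): clear
  edge (2,0)–(10,1): clear
  edge (10,1)–(11,11): clear
  edge (11,11)–(0,0): clear
  midpoint (41/2,16) outside
  → clear
Obstacle 2 [(14,6) (24,1) (24,11)]:
  edge (14,6)–(24,1): clear
  edge (24,1)–(24,11): clear
  edge (24,11)–(14,6): clear
  midpoint (41/2,16) outside
  → clear
Obstacle 3 [(2,24) (3,15) (11,24)]:
  edge (2,24)–(3,15): clear
  edge (3,15)–(11,24): clear
  edge (11,24)–(2,24): clear
  midpoint (41/2,16) outside
  → clear

FREE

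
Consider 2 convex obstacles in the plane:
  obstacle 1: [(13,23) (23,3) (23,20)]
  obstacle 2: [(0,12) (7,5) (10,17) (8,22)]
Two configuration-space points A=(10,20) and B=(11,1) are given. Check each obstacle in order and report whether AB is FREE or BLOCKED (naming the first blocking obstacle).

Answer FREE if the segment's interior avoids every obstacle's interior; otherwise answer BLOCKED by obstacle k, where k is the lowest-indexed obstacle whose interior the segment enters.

FREE

Obstacle 1 [(13,23) (23,3) (23,20)]:
  edge (13,23)–(23,3): clear
  edge (23,3)–(23,20): clear
  edge (23,20)–(13,23): clear
  midpoint (21/2,21/2) outside
  → clear
Obstacle 2 [(0,12) (7,5) (10,17) (8,22)]:
  edge (0,12)–(7,5): clear
  edge (7,5)–(10,17): clear
  edge (10,17)–(8,22): clear
  edge (8,22)–(0,12): clear
  midpoint (21/2,21/2) outside
  → clear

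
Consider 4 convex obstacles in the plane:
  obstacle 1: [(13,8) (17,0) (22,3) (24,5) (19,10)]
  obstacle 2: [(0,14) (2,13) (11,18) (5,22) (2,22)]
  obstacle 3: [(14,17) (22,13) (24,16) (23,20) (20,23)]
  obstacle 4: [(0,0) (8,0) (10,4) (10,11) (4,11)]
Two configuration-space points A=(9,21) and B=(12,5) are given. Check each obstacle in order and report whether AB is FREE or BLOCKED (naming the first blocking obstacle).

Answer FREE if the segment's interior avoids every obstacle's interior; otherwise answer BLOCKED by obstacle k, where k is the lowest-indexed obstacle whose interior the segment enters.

Obstacle 1 [(13,8) (17,0) (22,3) (24,5) (19,10)]:
  edge (13,8)–(17,0): clear
  edge (17,0)–(22,3): clear
  edge (22,3)–(24,5): clear
  edge (24,5)–(19,10): clear
  edge (19,10)–(13,8): clear
  midpoint (21/2,13) outside
  → clear
Obstacle 2 [(0,14) (2,13) (11,18) (5,22) (2,22)]:
  edge (0,14)–(2,13): clear
  edge (2,13)–(11,18): crosses AB
  edge (11,18)–(5,22): crosses AB
  edge (5,22)–(2,22): clear
  edge (2,22)–(0,14): clear
  → BLOCKED
Obstacle 3 [(14,17) (22,13) (24,16) (23,20) (20,23)]:
  edge (14,17)–(22,13): clear
  edge (22,13)–(24,16): clear
  edge (24,16)–(23,20): clear
  edge (23,20)–(20,23): clear
  edge (20,23)–(14,17): clear
  midpoint (21/2,13) outside
  → clear
Obstacle 4 [(0,0) (8,0) (10,4) (10,11) (4,11)]:
  edge (0,0)–(8,0): clear
  edge (8,0)–(10,4): clear
  edge (10,4)–(10,11): clear
  edge (10,11)–(4,11): clear
  edge (4,11)–(0,0): clear
  midpoint (21/2,13) outside
  → clear

BLOCKED by obstacle 2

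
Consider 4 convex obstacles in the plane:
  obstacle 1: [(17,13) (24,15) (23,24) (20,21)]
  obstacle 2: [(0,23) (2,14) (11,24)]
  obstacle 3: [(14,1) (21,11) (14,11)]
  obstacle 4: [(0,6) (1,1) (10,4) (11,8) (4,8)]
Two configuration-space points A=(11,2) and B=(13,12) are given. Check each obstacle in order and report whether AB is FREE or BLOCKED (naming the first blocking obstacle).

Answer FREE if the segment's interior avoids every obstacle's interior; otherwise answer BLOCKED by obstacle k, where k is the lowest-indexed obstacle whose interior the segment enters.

FREE

Obstacle 1 [(17,13) (24,15) (23,24) (20,21)]:
  edge (17,13)–(24,15): clear
  edge (24,15)–(23,24): clear
  edge (23,24)–(20,21): clear
  edge (20,21)–(17,13): clear
  midpoint (12,7) outside
  → clear
Obstacle 2 [(0,23) (2,14) (11,24)]:
  edge (0,23)–(2,14): clear
  edge (2,14)–(11,24): clear
  edge (11,24)–(0,23): clear
  midpoint (12,7) outside
  → clear
Obstacle 3 [(14,1) (21,11) (14,11)]:
  edge (14,1)–(21,11): clear
  edge (21,11)–(14,11): clear
  edge (14,11)–(14,1): clear
  midpoint (12,7) outside
  → clear
Obstacle 4 [(0,6) (1,1) (10,4) (11,8) (4,8)]:
  edge (0,6)–(1,1): clear
  edge (1,1)–(10,4): clear
  edge (10,4)–(11,8): clear
  edge (11,8)–(4,8): clear
  edge (4,8)–(0,6): clear
  midpoint (12,7) outside
  → clear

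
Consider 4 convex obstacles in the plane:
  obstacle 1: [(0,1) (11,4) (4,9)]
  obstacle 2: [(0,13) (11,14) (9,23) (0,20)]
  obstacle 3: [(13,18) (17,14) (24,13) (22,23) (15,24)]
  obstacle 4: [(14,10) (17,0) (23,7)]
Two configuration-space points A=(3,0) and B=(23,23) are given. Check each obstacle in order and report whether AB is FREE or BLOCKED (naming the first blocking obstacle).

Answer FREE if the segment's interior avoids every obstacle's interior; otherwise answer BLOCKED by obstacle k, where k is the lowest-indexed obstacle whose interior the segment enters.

Obstacle 1 [(0,1) (11,4) (4,9)]:
  edge (0,1)–(11,4): crosses AB
  edge (11,4)–(4,9): crosses AB
  edge (4,9)–(0,1): clear
  → BLOCKED
Obstacle 2 [(0,13) (11,14) (9,23) (0,20)]:
  edge (0,13)–(11,14): clear
  edge (11,14)–(9,23): clear
  edge (9,23)–(0,20): clear
  edge (0,20)–(0,13): clear
  midpoint (13,23/2) outside
  → clear
Obstacle 3 [(13,18) (17,14) (24,13) (22,23) (15,24)]:
  edge (13,18)–(17,14): crosses AB
  edge (17,14)–(24,13): clear
  edge (24,13)–(22,23): crosses AB
  edge (22,23)–(15,24): clear
  edge (15,24)–(13,18): clear
  → BLOCKED
Obstacle 4 [(14,10) (17,0) (23,7)]:
  edge (14,10)–(17,0): clear
  edge (17,0)–(23,7): clear
  edge (23,7)–(14,10): clear
  midpoint (13,23/2) outside
  → clear

BLOCKED by obstacle 1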